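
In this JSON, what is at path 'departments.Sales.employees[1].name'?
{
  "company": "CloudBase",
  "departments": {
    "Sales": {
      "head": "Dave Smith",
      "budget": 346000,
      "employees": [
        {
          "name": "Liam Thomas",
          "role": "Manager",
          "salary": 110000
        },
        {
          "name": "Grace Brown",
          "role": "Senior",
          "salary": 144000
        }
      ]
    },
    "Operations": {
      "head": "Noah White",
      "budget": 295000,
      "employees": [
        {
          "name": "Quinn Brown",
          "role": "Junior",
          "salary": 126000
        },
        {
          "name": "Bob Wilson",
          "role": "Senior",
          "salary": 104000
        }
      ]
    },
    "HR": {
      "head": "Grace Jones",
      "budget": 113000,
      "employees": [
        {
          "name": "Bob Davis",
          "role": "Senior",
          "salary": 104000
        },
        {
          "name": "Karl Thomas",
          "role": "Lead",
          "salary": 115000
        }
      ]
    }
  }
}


Path: departments.Sales.employees[1].name

Navigate:
  -> departments
  -> Sales
  -> employees[1].name = 'Grace Brown'

Grace Brown


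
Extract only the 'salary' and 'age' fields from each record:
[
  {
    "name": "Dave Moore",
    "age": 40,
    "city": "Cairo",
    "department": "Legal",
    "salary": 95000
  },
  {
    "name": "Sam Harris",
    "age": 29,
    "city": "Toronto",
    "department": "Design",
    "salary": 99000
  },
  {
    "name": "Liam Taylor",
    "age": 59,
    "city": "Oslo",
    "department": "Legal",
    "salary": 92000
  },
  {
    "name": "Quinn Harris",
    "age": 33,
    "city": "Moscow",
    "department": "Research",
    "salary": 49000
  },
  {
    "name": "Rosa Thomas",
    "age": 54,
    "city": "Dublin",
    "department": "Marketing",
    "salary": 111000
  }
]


Original: 5 records with fields: name, age, city, department, salary
Keep: ['salary', 'age']
Drop: ['name', 'city', 'department']
Result: 5 records, 2 fields each

[
  {
    "salary": 95000,
    "age": 40
  },
  {
    "salary": 99000,
    "age": 29
  },
  {
    "salary": 92000,
    "age": 59
  },
  {
    "salary": 49000,
    "age": 33
  },
  {
    "salary": 111000,
    "age": 54
  }
]


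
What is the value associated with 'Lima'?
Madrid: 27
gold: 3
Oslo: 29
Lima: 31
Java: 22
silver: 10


Looking up key 'Lima'
Value: 31

31


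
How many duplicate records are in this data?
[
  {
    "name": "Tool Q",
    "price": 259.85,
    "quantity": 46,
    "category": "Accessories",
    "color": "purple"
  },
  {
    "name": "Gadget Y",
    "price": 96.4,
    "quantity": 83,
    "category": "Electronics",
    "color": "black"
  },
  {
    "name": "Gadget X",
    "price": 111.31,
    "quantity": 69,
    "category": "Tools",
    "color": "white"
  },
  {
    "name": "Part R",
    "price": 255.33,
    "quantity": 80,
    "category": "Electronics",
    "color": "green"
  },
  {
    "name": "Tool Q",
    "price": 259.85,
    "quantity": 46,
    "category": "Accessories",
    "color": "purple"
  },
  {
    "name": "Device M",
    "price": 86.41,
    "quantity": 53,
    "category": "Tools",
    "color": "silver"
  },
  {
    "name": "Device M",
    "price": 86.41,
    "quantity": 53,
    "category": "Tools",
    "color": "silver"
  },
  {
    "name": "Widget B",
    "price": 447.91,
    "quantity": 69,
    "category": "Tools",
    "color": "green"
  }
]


Checking 8 records for duplicates:

  Row 1: Tool Q ($259.85, qty 46)
  Row 2: Gadget Y ($96.4, qty 83)
  Row 3: Gadget X ($111.31, qty 69)
  Row 4: Part R ($255.33, qty 80)
  Row 5: Tool Q ($259.85, qty 46) <-- DUPLICATE
  Row 6: Device M ($86.41, qty 53)
  Row 7: Device M ($86.41, qty 53) <-- DUPLICATE
  Row 8: Widget B ($447.91, qty 69)

Duplicates found: 2
Unique records: 6

2 duplicates, 6 unique


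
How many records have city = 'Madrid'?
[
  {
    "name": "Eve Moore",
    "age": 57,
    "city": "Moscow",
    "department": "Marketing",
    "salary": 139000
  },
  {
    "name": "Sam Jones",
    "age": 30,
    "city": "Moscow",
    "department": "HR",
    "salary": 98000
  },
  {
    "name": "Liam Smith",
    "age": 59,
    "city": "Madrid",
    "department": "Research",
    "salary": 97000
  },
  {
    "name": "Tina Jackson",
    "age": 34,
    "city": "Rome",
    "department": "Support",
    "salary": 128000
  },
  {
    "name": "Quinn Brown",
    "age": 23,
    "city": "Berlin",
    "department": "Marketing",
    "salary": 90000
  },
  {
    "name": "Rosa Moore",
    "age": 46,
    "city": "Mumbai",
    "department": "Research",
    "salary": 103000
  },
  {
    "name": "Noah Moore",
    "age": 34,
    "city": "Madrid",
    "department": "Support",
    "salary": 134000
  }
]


Data: 7 records
Condition: city = 'Madrid'

Checking each record:
  Eve Moore: Moscow
  Sam Jones: Moscow
  Liam Smith: Madrid MATCH
  Tina Jackson: Rome
  Quinn Brown: Berlin
  Rosa Moore: Mumbai
  Noah Moore: Madrid MATCH

Count: 2

2


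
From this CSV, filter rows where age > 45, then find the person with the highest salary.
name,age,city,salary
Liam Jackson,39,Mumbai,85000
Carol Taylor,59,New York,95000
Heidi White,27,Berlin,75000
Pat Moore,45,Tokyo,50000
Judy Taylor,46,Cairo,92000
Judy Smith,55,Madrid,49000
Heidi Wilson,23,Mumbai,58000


Filter: age > 45
Sort by: salary (descending)

Filtered records (3):
  Carol Taylor, age 59, salary $95000
  Judy Taylor, age 46, salary $92000
  Judy Smith, age 55, salary $49000

Highest salary: Carol Taylor ($95000)

Carol Taylor


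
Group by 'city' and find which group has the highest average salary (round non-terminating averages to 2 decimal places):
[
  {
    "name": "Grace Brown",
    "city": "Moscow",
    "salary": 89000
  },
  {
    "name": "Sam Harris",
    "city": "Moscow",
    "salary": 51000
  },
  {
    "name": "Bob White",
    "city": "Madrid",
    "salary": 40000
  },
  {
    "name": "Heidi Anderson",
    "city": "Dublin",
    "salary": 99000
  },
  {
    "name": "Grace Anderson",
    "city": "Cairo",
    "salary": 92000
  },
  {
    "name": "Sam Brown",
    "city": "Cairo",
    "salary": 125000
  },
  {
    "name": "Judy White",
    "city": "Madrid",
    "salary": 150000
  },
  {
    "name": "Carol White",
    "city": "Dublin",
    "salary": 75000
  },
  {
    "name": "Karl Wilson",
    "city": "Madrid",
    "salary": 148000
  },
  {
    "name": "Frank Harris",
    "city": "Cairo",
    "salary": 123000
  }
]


Group by: city

Groups:
  Cairo: 3 people, avg salary = 340000/3 ≈ $113333.33
  Dublin: 2 people, avg salary = 174000/2 = $87000
  Madrid: 3 people, avg salary = 338000/3 ≈ $112666.67
  Moscow: 2 people, avg salary = 140000/2 = $70000

Highest average salary: Cairo (≈$113333.33)

Cairo (≈$113333.33)


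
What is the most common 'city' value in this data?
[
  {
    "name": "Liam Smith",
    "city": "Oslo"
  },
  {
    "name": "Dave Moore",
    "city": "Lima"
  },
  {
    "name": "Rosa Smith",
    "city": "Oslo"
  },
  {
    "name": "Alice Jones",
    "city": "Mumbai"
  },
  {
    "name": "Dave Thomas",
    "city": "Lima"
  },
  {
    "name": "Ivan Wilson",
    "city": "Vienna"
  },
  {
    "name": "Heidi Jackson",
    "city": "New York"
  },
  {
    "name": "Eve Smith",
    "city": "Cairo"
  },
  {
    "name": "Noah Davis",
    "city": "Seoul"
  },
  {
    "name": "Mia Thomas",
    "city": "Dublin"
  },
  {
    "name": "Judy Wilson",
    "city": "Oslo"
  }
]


Counting 'city' values across 11 records:

  Oslo: 3 ###
  Lima: 2 ##
  Mumbai: 1 #
  Vienna: 1 #
  New York: 1 #
  Cairo: 1 #
  Seoul: 1 #
  Dublin: 1 #

Most common: Oslo (3 times)

Oslo (3 times)


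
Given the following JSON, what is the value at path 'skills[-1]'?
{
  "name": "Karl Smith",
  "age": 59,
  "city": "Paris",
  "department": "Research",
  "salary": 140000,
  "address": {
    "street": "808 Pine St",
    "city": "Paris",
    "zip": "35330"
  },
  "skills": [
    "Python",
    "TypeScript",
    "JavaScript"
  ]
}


Query: skills[-1]
Path: skills -> last element
Value: JavaScript

JavaScript


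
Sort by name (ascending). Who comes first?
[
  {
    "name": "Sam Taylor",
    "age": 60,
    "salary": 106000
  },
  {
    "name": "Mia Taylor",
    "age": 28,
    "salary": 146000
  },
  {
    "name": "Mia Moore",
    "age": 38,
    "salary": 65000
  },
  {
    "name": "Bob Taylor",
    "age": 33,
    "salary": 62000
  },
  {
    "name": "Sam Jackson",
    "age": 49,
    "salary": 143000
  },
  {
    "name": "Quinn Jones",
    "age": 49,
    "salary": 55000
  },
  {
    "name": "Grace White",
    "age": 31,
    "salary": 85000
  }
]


Sort by: name (ascending)

Sorted order:
  1. Bob Taylor (name = Bob Taylor)
  2. Grace White (name = Grace White)
  3. Mia Moore (name = Mia Moore)
  4. Mia Taylor (name = Mia Taylor)
  5. Quinn Jones (name = Quinn Jones)
  6. Sam Jackson (name = Sam Jackson)
  7. Sam Taylor (name = Sam Taylor)

First: Bob Taylor

Bob Taylor


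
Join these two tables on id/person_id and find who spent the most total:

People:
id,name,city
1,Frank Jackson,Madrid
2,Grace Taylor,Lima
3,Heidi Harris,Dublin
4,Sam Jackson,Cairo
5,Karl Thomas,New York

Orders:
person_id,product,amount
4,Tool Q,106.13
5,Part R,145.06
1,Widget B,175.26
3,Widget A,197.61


Join on: people.id = orders.person_id

Joined rows:
  Sam Jackson (Cairo) bought Tool Q for $106.13
  Karl Thomas (New York) bought Part R for $145.06
  Frank Jackson (Madrid) bought Widget B for $175.26
  Heidi Harris (Dublin) bought Widget A for $197.61

Total per person:
  Heidi Harris: $197.61
  Frank Jackson: $175.26
  Karl Thomas: $145.06
  Sam Jackson: $106.13

Top spender: Heidi Harris ($197.61)

Heidi Harris ($197.61)


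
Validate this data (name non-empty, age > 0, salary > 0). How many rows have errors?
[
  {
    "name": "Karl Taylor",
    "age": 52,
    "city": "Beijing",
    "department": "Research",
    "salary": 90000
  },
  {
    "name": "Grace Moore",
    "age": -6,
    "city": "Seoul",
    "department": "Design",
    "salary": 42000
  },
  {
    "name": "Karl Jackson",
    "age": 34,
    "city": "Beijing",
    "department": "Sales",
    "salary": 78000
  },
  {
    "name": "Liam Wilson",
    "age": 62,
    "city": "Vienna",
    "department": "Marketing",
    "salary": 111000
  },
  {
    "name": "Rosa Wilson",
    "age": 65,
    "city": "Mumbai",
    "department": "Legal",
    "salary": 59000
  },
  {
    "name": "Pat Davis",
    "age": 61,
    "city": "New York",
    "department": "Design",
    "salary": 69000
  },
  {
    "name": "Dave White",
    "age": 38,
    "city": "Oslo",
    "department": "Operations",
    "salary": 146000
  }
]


Validating 7 records:
Rules: name non-empty, age > 0, salary > 0

  Row 1 (Karl Taylor): OK
  Row 2 (Grace Moore): negative age: -6
  Row 3 (Karl Jackson): OK
  Row 4 (Liam Wilson): OK
  Row 5 (Rosa Wilson): OK
  Row 6 (Pat Davis): OK
  Row 7 (Dave White): OK

Total errors: 1

1 errors


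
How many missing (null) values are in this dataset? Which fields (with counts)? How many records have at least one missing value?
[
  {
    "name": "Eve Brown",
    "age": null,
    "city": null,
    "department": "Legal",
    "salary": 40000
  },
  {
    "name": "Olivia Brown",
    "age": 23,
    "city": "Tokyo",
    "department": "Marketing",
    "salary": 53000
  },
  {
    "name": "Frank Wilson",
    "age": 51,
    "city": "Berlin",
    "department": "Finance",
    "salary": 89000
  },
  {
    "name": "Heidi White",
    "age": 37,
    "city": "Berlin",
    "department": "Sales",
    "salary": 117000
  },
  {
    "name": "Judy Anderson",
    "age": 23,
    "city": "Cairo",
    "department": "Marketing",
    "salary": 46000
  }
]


Checking for missing (null) values in 5 records:

  Eve Brown: age, city
  Olivia Brown: complete
  Frank Wilson: complete
  Heidi White: complete
  Judy Anderson: complete

Per field:
  name: 0 missing
  age: 1 missing
  city: 1 missing
  department: 0 missing
  salary: 0 missing

Total missing values: 2
Records with any missing: 1

2 missing values (age: 1, city: 1); 1 incomplete records


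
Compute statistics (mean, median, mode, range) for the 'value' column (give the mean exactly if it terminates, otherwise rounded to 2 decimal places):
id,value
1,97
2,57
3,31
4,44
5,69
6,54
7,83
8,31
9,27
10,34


Data: [97, 57, 31, 44, 69, 54, 83, 31, 27, 34]
Count: 10
Sum: 527
Mean: 527/10 = 52.7
Sorted: [27, 31, 31, 34, 44, 54, 57, 69, 83, 97]
Median: 49.0
Mode: 31 (2 times)
Range: 97 - 27 = 70
Min: 27, Max: 97

mean=52.7, median=49.0, mode=31, range=70


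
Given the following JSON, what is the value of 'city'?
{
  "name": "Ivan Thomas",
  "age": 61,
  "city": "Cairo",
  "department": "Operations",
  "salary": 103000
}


Looking up field 'city'
Value: Cairo

Cairo


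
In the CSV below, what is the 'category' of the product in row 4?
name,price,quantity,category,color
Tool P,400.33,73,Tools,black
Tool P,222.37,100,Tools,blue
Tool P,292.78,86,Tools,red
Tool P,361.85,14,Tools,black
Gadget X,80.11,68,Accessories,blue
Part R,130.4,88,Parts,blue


Query: Row 4 ('Tool P'), column 'category'
Value: Tools

Tools


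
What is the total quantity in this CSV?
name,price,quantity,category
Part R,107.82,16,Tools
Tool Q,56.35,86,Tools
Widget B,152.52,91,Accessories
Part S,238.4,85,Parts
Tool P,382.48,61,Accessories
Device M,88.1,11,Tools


Computing total quantity:
Values: [16, 86, 91, 85, 61, 11]
Sum = 350

350


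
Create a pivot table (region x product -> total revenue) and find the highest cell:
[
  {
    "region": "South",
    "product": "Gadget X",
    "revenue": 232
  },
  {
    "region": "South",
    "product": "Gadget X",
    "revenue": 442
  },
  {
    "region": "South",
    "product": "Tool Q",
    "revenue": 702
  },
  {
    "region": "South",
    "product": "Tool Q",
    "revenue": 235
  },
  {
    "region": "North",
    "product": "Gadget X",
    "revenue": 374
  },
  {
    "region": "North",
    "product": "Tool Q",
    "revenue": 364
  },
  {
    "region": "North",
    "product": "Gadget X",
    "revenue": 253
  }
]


Pivot: region (rows) x product (columns) -> total revenue

     Gadget X      Tool Q      
North          627           364  
South          674           937  

Highest: South / Tool Q = $937

South / Tool Q = $937


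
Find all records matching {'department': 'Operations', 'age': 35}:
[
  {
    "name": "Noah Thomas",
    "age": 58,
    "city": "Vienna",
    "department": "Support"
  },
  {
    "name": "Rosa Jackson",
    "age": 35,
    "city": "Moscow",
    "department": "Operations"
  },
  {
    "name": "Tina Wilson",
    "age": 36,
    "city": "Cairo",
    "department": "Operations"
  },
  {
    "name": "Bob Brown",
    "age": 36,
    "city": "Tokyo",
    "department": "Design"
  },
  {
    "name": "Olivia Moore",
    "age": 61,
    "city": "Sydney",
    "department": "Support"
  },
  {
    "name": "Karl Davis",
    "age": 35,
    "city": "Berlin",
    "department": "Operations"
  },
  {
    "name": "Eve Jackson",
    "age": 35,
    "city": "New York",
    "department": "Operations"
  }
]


Search criteria: {'department': 'Operations', 'age': 35}

Checking 7 records:
  Noah Thomas: {department: Support, age: 58}
  Rosa Jackson: {department: Operations, age: 35} <-- MATCH
  Tina Wilson: {department: Operations, age: 36}
  Bob Brown: {department: Design, age: 36}
  Olivia Moore: {department: Support, age: 61}
  Karl Davis: {department: Operations, age: 35} <-- MATCH
  Eve Jackson: {department: Operations, age: 35} <-- MATCH

Matches: ["Rosa Jackson", "Karl Davis", "Eve Jackson"]

["Rosa Jackson", "Karl Davis", "Eve Jackson"]


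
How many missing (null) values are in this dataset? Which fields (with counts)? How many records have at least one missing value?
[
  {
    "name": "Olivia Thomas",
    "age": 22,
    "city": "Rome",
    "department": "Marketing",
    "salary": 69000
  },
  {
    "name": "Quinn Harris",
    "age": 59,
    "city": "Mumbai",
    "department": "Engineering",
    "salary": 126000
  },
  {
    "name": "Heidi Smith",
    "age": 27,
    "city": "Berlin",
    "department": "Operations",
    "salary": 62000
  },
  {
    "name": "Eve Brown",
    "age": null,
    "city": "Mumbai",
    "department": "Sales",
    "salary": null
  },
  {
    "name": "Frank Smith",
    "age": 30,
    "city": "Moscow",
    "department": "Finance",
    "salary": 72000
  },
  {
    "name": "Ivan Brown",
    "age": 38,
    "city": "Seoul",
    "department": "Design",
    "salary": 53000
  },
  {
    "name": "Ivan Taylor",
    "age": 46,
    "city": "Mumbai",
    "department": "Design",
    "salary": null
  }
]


Checking for missing (null) values in 7 records:

  Olivia Thomas: complete
  Quinn Harris: complete
  Heidi Smith: complete
  Eve Brown: age, salary
  Frank Smith: complete
  Ivan Brown: complete
  Ivan Taylor: salary

Per field:
  name: 0 missing
  age: 1 missing
  city: 0 missing
  department: 0 missing
  salary: 2 missing

Total missing values: 3
Records with any missing: 2

3 missing values (age: 1, salary: 2); 2 incomplete records


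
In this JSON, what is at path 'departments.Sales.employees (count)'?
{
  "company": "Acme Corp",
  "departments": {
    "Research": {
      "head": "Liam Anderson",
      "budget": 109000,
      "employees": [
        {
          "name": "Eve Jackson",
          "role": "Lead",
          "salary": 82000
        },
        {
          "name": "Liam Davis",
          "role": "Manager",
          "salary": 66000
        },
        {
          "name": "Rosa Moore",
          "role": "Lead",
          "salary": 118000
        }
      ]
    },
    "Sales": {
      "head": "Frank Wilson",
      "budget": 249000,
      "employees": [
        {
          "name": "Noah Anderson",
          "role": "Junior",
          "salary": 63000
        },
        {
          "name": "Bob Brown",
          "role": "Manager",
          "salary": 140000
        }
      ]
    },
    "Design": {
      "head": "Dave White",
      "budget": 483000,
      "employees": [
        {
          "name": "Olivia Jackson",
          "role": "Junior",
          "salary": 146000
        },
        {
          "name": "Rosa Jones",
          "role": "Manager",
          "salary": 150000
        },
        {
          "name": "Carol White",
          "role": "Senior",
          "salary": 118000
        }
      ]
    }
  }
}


Path: departments.Sales.employees (count)

Navigate:
  -> departments
  -> Sales
  -> employees (array, length 2)

2


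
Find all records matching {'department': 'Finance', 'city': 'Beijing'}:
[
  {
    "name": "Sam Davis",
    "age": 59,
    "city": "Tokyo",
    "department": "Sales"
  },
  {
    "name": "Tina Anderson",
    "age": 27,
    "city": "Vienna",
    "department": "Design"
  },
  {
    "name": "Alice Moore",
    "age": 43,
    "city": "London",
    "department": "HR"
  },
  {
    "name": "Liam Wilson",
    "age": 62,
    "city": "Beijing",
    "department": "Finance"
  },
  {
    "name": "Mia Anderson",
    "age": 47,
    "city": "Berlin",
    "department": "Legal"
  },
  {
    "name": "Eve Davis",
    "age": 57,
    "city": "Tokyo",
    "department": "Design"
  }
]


Search criteria: {'department': 'Finance', 'city': 'Beijing'}

Checking 6 records:
  Sam Davis: {department: Sales, city: Tokyo}
  Tina Anderson: {department: Design, city: Vienna}
  Alice Moore: {department: HR, city: London}
  Liam Wilson: {department: Finance, city: Beijing} <-- MATCH
  Mia Anderson: {department: Legal, city: Berlin}
  Eve Davis: {department: Design, city: Tokyo}

Matches: ["Liam Wilson"]

["Liam Wilson"]


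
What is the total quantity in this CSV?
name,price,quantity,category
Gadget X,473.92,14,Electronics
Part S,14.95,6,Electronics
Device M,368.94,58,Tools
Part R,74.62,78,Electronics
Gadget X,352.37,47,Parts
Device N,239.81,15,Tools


Computing total quantity:
Values: [14, 6, 58, 78, 47, 15]
Sum = 218

218


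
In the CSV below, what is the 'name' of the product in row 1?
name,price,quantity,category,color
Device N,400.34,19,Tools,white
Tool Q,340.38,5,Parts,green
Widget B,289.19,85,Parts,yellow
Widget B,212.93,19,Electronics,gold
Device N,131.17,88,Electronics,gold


Query: Row 1 ('Device N'), column 'name'
Value: Device N

Device N


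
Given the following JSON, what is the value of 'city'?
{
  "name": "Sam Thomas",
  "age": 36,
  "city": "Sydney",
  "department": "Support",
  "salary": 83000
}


Looking up field 'city'
Value: Sydney

Sydney


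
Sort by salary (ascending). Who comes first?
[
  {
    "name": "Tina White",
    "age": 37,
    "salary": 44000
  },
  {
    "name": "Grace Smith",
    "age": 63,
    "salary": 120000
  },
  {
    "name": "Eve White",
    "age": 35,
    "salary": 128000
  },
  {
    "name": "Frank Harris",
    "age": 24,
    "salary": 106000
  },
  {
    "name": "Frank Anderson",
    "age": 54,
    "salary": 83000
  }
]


Sort by: salary (ascending)

Sorted order:
  1. Tina White (salary = 44000)
  2. Frank Anderson (salary = 83000)
  3. Frank Harris (salary = 106000)
  4. Grace Smith (salary = 120000)
  5. Eve White (salary = 128000)

First: Tina White

Tina White


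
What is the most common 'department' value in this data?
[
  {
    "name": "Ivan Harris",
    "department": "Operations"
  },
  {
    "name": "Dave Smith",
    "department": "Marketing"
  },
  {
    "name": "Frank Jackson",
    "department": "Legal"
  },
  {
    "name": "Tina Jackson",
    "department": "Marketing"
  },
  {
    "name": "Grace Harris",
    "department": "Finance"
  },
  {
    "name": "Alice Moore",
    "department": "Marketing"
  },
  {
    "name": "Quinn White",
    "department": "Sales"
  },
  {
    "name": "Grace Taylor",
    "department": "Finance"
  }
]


Counting 'department' values across 8 records:

  Marketing: 3 ###
  Finance: 2 ##
  Operations: 1 #
  Legal: 1 #
  Sales: 1 #

Most common: Marketing (3 times)

Marketing (3 times)


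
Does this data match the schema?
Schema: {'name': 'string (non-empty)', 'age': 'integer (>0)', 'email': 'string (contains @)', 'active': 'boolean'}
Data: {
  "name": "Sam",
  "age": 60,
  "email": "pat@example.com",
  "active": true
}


Validating each field against schema:
  name: OK (non-empty string)
  age: OK (positive integer)
  email: OK (string with @)
  active: OK (boolean)

Result: VALID

VALID


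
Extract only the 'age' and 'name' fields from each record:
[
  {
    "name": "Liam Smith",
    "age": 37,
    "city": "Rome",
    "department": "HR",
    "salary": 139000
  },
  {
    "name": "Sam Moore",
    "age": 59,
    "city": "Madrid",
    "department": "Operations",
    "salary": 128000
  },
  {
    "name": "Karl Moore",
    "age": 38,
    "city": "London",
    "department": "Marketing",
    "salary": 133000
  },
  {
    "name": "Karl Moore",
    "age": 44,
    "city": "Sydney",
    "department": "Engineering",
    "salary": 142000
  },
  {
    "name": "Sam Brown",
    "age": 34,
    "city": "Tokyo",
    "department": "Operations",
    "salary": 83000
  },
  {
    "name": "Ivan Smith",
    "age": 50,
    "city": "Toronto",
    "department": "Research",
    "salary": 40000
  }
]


Original: 6 records with fields: name, age, city, department, salary
Keep: ['age', 'name']
Drop: ['city', 'department', 'salary']
Result: 6 records, 2 fields each

[
  {
    "age": 37,
    "name": "Liam Smith"
  },
  {
    "age": 59,
    "name": "Sam Moore"
  },
  {
    "age": 38,
    "name": "Karl Moore"
  },
  {
    "age": 44,
    "name": "Karl Moore"
  },
  {
    "age": 34,
    "name": "Sam Brown"
  },
  {
    "age": 50,
    "name": "Ivan Smith"
  }
]


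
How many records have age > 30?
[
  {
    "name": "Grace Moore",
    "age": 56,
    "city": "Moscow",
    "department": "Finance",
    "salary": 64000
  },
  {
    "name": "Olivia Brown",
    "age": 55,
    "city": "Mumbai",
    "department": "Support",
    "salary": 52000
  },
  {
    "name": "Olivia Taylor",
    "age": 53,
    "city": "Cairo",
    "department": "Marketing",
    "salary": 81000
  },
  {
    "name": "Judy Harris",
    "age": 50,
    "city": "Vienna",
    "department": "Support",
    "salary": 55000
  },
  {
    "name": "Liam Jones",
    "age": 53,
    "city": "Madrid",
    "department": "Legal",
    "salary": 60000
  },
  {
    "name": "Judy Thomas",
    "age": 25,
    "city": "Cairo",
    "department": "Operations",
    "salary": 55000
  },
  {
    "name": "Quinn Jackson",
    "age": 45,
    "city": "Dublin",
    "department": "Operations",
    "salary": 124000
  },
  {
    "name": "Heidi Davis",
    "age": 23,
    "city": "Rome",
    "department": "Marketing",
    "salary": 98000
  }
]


Data: 8 records
Condition: age > 30

Checking each record:
  Grace Moore: 56 MATCH
  Olivia Brown: 55 MATCH
  Olivia Taylor: 53 MATCH
  Judy Harris: 50 MATCH
  Liam Jones: 53 MATCH
  Judy Thomas: 25
  Quinn Jackson: 45 MATCH
  Heidi Davis: 23

Count: 6

6


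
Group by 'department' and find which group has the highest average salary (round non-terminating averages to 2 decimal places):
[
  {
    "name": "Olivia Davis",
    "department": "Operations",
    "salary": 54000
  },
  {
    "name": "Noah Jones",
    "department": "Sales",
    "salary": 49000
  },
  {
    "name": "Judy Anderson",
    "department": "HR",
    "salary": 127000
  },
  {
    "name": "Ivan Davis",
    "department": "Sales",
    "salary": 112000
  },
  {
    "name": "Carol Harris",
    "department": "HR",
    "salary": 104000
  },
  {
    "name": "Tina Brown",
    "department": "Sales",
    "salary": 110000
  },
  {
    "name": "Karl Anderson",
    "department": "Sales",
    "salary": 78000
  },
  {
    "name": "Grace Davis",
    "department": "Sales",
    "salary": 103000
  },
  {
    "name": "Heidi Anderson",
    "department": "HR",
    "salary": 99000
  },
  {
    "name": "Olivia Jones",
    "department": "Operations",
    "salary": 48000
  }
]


Group by: department

Groups:
  HR: 3 people, avg salary = 330000/3 = $110000
  Operations: 2 people, avg salary = 102000/2 = $51000
  Sales: 5 people, avg salary = 452000/5 = $90400

Highest average salary: HR ($110000)

HR ($110000)


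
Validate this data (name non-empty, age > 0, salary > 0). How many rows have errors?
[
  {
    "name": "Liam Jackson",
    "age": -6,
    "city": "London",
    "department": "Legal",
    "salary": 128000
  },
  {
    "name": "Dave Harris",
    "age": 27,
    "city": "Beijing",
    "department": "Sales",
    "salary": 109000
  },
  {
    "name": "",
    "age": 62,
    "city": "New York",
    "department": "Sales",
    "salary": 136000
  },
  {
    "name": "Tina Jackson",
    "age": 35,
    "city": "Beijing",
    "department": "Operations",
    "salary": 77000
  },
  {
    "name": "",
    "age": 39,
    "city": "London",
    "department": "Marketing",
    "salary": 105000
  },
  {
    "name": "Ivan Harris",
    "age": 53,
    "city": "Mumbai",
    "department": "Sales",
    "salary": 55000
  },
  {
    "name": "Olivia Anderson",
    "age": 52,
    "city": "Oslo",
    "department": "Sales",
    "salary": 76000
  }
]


Validating 7 records:
Rules: name non-empty, age > 0, salary > 0

  Row 1 (Liam Jackson): negative age: -6
  Row 2 (Dave Harris): OK
  Row 3 (???): empty name
  Row 4 (Tina Jackson): OK
  Row 5 (???): empty name
  Row 6 (Ivan Harris): OK
  Row 7 (Olivia Anderson): OK

Total errors: 3

3 errors


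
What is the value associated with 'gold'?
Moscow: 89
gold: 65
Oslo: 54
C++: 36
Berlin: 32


Looking up key 'gold'
Value: 65

65


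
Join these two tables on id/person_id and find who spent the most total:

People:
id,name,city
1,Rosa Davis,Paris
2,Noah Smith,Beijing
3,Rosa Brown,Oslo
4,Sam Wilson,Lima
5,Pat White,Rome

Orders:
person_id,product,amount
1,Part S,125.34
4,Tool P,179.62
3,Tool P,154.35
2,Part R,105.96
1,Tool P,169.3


Join on: people.id = orders.person_id

Joined rows:
  Rosa Davis (Paris) bought Part S for $125.34
  Sam Wilson (Lima) bought Tool P for $179.62
  Rosa Brown (Oslo) bought Tool P for $154.35
  Noah Smith (Beijing) bought Part R for $105.96
  Rosa Davis (Paris) bought Tool P for $169.3

Total per person:
  Rosa Davis: $294.64
  Sam Wilson: $179.62
  Rosa Brown: $154.35
  Noah Smith: $105.96

Top spender: Rosa Davis ($294.64)

Rosa Davis ($294.64)


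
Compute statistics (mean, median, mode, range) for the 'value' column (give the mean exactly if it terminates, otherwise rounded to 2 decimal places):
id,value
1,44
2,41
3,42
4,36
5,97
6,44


Data: [44, 41, 42, 36, 97, 44]
Count: 6
Sum: 304
Mean: 304/6 ≈ 50.67 (rounded to 2 decimal places)
Sorted: [36, 41, 42, 44, 44, 97]
Median: 43.0
Mode: 44 (2 times)
Range: 97 - 36 = 61
Min: 36, Max: 97

mean≈50.67, median=43.0, mode=44, range=61


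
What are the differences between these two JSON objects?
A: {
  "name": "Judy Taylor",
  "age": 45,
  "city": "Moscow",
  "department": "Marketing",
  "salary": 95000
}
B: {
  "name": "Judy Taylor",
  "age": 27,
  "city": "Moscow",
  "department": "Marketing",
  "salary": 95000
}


Comparing each field (in key order):
  name: same
  age: DIFFERENT
  city: same
  department: same
  salary: same
Differences:
  age: 45 -> 27

1 field(s) changed

1 change: age


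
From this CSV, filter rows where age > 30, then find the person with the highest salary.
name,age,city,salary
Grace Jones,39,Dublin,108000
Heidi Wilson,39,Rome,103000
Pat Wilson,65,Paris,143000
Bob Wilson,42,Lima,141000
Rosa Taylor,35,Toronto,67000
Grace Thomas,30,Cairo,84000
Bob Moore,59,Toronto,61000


Filter: age > 30
Sort by: salary (descending)

Filtered records (6):
  Pat Wilson, age 65, salary $143000
  Bob Wilson, age 42, salary $141000
  Grace Jones, age 39, salary $108000
  Heidi Wilson, age 39, salary $103000
  Rosa Taylor, age 35, salary $67000
  Bob Moore, age 59, salary $61000

Highest salary: Pat Wilson ($143000)

Pat Wilson


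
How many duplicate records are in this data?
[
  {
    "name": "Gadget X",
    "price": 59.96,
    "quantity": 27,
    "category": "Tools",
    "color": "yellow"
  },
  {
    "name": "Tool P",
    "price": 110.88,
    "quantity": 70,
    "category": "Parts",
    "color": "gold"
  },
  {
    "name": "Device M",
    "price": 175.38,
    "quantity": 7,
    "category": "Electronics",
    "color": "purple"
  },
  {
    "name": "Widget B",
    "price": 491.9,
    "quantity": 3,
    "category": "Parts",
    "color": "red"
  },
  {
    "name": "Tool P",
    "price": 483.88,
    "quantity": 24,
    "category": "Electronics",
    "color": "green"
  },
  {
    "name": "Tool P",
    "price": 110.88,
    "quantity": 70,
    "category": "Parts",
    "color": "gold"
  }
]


Checking 6 records for duplicates:

  Row 1: Gadget X ($59.96, qty 27)
  Row 2: Tool P ($110.88, qty 70)
  Row 3: Device M ($175.38, qty 7)
  Row 4: Widget B ($491.9, qty 3)
  Row 5: Tool P ($483.88, qty 24)
  Row 6: Tool P ($110.88, qty 70) <-- DUPLICATE

Duplicates found: 1
Unique records: 5

1 duplicates, 5 unique


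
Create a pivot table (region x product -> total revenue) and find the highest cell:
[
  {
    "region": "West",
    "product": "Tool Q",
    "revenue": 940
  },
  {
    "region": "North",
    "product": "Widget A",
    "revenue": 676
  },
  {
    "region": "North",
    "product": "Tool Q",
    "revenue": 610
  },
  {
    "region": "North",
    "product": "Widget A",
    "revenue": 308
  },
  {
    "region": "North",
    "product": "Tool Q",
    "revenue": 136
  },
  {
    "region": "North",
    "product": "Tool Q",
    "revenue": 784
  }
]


Pivot: region (rows) x product (columns) -> total revenue

     Tool Q        Widget A    
North         1530           984  
West           940             0  

Highest: North / Tool Q = $1530

North / Tool Q = $1530


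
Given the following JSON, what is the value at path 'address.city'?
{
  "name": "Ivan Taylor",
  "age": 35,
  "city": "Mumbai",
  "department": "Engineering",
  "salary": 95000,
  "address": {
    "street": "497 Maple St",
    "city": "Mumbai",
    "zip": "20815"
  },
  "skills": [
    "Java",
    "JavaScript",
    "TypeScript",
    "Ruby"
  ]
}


Query: address.city
Path: address -> city
Value: Mumbai

Mumbai


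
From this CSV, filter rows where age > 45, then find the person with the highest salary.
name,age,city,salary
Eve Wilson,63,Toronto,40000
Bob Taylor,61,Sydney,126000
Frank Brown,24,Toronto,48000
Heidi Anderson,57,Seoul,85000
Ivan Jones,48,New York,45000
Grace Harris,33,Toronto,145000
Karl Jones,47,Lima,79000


Filter: age > 45
Sort by: salary (descending)

Filtered records (5):
  Bob Taylor, age 61, salary $126000
  Heidi Anderson, age 57, salary $85000
  Karl Jones, age 47, salary $79000
  Ivan Jones, age 48, salary $45000
  Eve Wilson, age 63, salary $40000

Highest salary: Bob Taylor ($126000)

Bob Taylor


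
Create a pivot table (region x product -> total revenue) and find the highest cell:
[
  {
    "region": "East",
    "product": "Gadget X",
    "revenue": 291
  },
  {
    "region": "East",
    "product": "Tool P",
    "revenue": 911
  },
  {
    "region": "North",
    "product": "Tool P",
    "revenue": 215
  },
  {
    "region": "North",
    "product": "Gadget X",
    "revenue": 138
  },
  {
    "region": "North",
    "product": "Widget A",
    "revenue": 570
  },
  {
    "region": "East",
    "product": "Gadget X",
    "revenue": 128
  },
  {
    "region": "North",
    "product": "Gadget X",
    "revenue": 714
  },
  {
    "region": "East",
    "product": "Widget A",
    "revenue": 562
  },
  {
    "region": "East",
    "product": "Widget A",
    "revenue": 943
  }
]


Pivot: region (rows) x product (columns) -> total revenue

     Gadget X      Tool P        Widget A    
East           419           911          1505  
North          852           215           570  

Highest: East / Widget A = $1505

East / Widget A = $1505


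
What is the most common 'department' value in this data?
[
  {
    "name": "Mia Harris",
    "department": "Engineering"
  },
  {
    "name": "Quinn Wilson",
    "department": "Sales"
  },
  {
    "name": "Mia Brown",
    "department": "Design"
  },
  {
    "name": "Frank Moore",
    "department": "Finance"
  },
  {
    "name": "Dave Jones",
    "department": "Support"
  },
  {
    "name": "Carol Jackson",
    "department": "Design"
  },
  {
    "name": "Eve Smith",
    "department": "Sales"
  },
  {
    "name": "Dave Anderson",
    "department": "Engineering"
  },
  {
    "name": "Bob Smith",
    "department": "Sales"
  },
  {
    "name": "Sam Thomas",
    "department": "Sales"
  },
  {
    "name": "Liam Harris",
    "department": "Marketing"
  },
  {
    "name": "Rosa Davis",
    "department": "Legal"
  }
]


Counting 'department' values across 12 records:

  Sales: 4 ####
  Engineering: 2 ##
  Design: 2 ##
  Finance: 1 #
  Support: 1 #
  Marketing: 1 #
  Legal: 1 #

Most common: Sales (4 times)

Sales (4 times)


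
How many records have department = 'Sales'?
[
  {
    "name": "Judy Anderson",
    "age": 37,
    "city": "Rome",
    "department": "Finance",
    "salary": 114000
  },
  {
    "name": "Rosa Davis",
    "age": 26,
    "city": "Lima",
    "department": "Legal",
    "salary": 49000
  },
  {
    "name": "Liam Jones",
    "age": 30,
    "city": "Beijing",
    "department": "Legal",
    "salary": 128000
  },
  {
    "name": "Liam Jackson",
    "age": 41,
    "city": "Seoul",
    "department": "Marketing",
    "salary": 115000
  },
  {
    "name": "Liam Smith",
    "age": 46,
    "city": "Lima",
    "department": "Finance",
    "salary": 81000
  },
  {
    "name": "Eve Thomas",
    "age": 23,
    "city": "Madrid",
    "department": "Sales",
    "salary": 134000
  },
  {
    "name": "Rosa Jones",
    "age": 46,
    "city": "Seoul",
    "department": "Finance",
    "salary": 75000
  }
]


Data: 7 records
Condition: department = 'Sales'

Checking each record:
  Judy Anderson: Finance
  Rosa Davis: Legal
  Liam Jones: Legal
  Liam Jackson: Marketing
  Liam Smith: Finance
  Eve Thomas: Sales MATCH
  Rosa Jones: Finance

Count: 1

1


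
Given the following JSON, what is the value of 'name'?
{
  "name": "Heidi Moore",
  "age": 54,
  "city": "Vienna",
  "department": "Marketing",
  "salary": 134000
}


Looking up field 'name'
Value: Heidi Moore

Heidi Moore


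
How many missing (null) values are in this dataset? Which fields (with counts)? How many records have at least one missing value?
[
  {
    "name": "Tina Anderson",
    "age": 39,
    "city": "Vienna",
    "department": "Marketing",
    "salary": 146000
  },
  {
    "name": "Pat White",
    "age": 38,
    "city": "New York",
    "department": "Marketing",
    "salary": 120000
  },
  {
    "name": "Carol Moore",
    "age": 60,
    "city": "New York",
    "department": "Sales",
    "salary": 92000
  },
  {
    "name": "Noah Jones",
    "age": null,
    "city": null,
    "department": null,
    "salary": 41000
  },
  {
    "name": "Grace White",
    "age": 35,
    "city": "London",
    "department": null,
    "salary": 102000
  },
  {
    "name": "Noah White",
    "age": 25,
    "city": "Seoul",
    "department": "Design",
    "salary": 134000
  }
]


Checking for missing (null) values in 6 records:

  Tina Anderson: complete
  Pat White: complete
  Carol Moore: complete
  Noah Jones: age, city, department
  Grace White: department
  Noah White: complete

Per field:
  name: 0 missing
  age: 1 missing
  city: 1 missing
  department: 2 missing
  salary: 0 missing

Total missing values: 4
Records with any missing: 2

4 missing values (age: 1, city: 1, department: 2); 2 incomplete records


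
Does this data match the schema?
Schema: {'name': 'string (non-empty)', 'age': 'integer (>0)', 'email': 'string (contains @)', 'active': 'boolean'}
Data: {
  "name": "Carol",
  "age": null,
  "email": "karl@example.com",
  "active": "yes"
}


Validating each field against schema:
  name: OK (non-empty string)
  age: FAIL (null is not an integer)
  email: OK (string with @)
  active: FAIL ("yes" is not a boolean)

Result: INVALID (2 errors: age, active)

INVALID (2 errors: age, active)


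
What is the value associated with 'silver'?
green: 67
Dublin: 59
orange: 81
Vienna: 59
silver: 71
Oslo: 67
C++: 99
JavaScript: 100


Looking up key 'silver'
Value: 71

71


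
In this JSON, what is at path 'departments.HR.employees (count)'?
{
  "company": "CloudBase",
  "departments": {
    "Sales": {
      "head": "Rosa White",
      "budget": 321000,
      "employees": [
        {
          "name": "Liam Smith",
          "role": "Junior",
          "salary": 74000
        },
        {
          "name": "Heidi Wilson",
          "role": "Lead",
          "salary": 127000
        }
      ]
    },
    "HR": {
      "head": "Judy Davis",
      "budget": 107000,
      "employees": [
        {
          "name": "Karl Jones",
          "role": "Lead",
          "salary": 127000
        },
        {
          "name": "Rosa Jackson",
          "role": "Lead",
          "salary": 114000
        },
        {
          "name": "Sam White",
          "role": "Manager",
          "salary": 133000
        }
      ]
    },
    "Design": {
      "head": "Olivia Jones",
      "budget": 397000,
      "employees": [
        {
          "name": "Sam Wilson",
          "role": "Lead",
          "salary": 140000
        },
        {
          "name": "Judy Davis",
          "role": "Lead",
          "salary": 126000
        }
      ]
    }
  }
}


Path: departments.HR.employees (count)

Navigate:
  -> departments
  -> HR
  -> employees (array, length 3)

3


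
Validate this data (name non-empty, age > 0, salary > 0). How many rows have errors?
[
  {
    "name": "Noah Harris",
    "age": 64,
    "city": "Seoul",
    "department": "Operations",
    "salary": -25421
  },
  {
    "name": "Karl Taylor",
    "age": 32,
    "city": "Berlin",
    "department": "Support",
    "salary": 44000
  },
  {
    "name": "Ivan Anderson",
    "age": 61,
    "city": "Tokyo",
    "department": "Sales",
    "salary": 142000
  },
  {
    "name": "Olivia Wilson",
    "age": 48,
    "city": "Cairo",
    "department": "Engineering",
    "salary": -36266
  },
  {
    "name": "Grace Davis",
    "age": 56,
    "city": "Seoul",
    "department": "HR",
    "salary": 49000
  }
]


Validating 5 records:
Rules: name non-empty, age > 0, salary > 0

  Row 1 (Noah Harris): negative salary: -25421
  Row 2 (Karl Taylor): OK
  Row 3 (Ivan Anderson): OK
  Row 4 (Olivia Wilson): negative salary: -36266
  Row 5 (Grace Davis): OK

Total errors: 2

2 errors


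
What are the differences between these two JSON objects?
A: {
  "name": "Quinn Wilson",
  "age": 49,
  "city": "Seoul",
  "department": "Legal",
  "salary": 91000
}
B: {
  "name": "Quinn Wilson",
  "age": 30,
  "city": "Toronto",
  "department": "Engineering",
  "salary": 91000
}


Comparing each field (in key order):
  name: same
  age: DIFFERENT
  city: DIFFERENT
  department: DIFFERENT
  salary: same
Differences:
  age: 49 -> 30
  city: Seoul -> Toronto
  department: Legal -> Engineering

3 field(s) changed

3 changes: age, city, department
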